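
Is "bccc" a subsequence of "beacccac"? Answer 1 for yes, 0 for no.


Check if "bccc" is a subsequence of "beacccac"
Greedy scan:
  Position 0 ('b'): matches sub[0] = 'b'
  Position 1 ('e'): no match needed
  Position 2 ('a'): no match needed
  Position 3 ('c'): matches sub[1] = 'c'
  Position 4 ('c'): matches sub[2] = 'c'
  Position 5 ('c'): matches sub[3] = 'c'
  Position 6 ('a'): no match needed
  Position 7 ('c'): no match needed
All 4 characters matched => is a subsequence

1


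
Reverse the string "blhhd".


Input: blhhd
Reading characters right to left:
  Position 4: 'd'
  Position 3: 'h'
  Position 2: 'h'
  Position 1: 'l'
  Position 0: 'b'
Reversed: dhhlb

dhhlb


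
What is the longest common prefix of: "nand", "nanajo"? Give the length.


Words: nand, nanajo
  Position 0: all 'n' => match
  Position 1: all 'a' => match
  Position 2: all 'n' => match
  Position 3: ('d', 'a') => mismatch, stop
LCP = "nan" (length 3)

3


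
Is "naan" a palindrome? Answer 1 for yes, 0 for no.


Input: naan
Reversed: naan
  Compare pos 0 ('n') with pos 3 ('n'): match
  Compare pos 1 ('a') with pos 2 ('a'): match
Result: palindrome

1


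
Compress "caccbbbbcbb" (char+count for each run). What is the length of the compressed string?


Input: caccbbbbcbb
Runs:
  'c' x 1 => "c1"
  'a' x 1 => "a1"
  'c' x 2 => "c2"
  'b' x 4 => "b4"
  'c' x 1 => "c1"
  'b' x 2 => "b2"
Compressed: "c1a1c2b4c1b2"
Compressed length: 12

12


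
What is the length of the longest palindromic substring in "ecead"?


Input: "ecead"
Checking substrings for palindromes:
  [0:3] "ece" (len 3) => palindrome
Longest palindromic substring: "ece" with length 3

3


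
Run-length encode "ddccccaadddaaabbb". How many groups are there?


Input: ddccccaadddaaabbb
Scanning for consecutive runs:
  Group 1: 'd' x 2 (positions 0-1)
  Group 2: 'c' x 4 (positions 2-5)
  Group 3: 'a' x 2 (positions 6-7)
  Group 4: 'd' x 3 (positions 8-10)
  Group 5: 'a' x 3 (positions 11-13)
  Group 6: 'b' x 3 (positions 14-16)
Total groups: 6

6


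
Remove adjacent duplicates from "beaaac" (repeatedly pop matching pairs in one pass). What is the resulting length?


Input: beaaac
Stack-based adjacent duplicate removal:
  Read 'b': push. Stack: b
  Read 'e': push. Stack: be
  Read 'a': push. Stack: bea
  Read 'a': matches stack top 'a' => pop. Stack: be
  Read 'a': push. Stack: bea
  Read 'c': push. Stack: beac
Final stack: "beac" (length 4)

4


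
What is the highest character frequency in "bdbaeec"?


Input: bdbaeec
Character counts:
  'a': 1
  'b': 2
  'c': 1
  'd': 1
  'e': 2
Maximum frequency: 2

2


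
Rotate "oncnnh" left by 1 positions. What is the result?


Input: "oncnnh", rotate left by 1
First 1 characters: "o"
Remaining characters: "ncnnh"
Concatenate remaining + first: "ncnnh" + "o" = "ncnnho"

ncnnho


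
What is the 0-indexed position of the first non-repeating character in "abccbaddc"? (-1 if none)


Input: abccbaddc
Character frequencies:
  'a': 2
  'b': 2
  'c': 3
  'd': 2
Scanning left to right for freq == 1:
  Position 0 ('a'): freq=2, skip
  Position 1 ('b'): freq=2, skip
  Position 2 ('c'): freq=3, skip
  Position 3 ('c'): freq=3, skip
  Position 4 ('b'): freq=2, skip
  Position 5 ('a'): freq=2, skip
  Position 6 ('d'): freq=2, skip
  Position 7 ('d'): freq=2, skip
  Position 8 ('c'): freq=3, skip
  No unique character found => answer = -1

-1


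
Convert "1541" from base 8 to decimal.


Input: "1541" in base 8
Positional expansion:
  Digit '1' (value 1) x 8^3 = 512
  Digit '5' (value 5) x 8^2 = 320
  Digit '4' (value 4) x 8^1 = 32
  Digit '1' (value 1) x 8^0 = 1
Sum = 865

865


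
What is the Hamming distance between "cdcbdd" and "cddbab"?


Comparing "cdcbdd" and "cddbab" position by position:
  Position 0: 'c' vs 'c' => same
  Position 1: 'd' vs 'd' => same
  Position 2: 'c' vs 'd' => differ
  Position 3: 'b' vs 'b' => same
  Position 4: 'd' vs 'a' => differ
  Position 5: 'd' vs 'b' => differ
Total differences (Hamming distance): 3

3


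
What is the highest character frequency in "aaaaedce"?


Input: aaaaedce
Character counts:
  'a': 4
  'c': 1
  'd': 1
  'e': 2
Maximum frequency: 4

4


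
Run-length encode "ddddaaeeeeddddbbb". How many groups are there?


Input: ddddaaeeeeddddbbb
Scanning for consecutive runs:
  Group 1: 'd' x 4 (positions 0-3)
  Group 2: 'a' x 2 (positions 4-5)
  Group 3: 'e' x 4 (positions 6-9)
  Group 4: 'd' x 4 (positions 10-13)
  Group 5: 'b' x 3 (positions 14-16)
Total groups: 5

5


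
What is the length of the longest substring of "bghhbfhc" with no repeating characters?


Input: "bghhbfhc"
Sliding window (track last position of each char):
  Position 0 ('b'): window [0,0] length 1 -- new best
  Position 1 ('g'): window [0,1] length 2 -- new best
  Position 2 ('h'): window [0,2] length 3 -- new best
  Position 3 ('h'): repeat (last at 2), move window start to 3
  Position 3 ('h'): window [3,3] length 1
  Position 4 ('b'): window [3,4] length 2
  Position 5 ('f'): window [3,5] length 3
  Position 6 ('h'): repeat (last at 3), move window start to 4
  Position 6 ('h'): window [4,6] length 3
  Position 7 ('c'): window [4,7] length 4 -- new best
Longest substring with no repeats: "bfhc" with length 4

4


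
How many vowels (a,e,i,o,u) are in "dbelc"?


Input: dbelc
Checking each character:
  'd' at position 0: consonant
  'b' at position 1: consonant
  'e' at position 2: vowel (running total: 1)
  'l' at position 3: consonant
  'c' at position 4: consonant
Total vowels: 1

1


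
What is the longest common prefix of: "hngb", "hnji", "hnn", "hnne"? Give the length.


Words: hngb, hnji, hnn, hnne
  Position 0: all 'h' => match
  Position 1: all 'n' => match
  Position 2: ('g', 'j', 'n', 'n') => mismatch, stop
LCP = "hn" (length 2)

2


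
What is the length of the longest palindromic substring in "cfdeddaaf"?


Input: "cfdeddaaf"
Checking substrings for palindromes:
  [2:5] "ded" (len 3) => palindrome
  [4:6] "dd" (len 2) => palindrome
  [6:8] "aa" (len 2) => palindrome
Longest palindromic substring: "ded" with length 3

3


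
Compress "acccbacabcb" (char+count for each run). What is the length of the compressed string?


Input: acccbacabcb
Runs:
  'a' x 1 => "a1"
  'c' x 3 => "c3"
  'b' x 1 => "b1"
  'a' x 1 => "a1"
  'c' x 1 => "c1"
  'a' x 1 => "a1"
  'b' x 1 => "b1"
  'c' x 1 => "c1"
  'b' x 1 => "b1"
Compressed: "a1c3b1a1c1a1b1c1b1"
Compressed length: 18

18


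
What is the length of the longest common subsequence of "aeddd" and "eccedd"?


LCS of "aeddd" and "eccedd"
DP table:
           e    c    c    e    d    d
      0    0    0    0    0    0    0
  a   0    0    0    0    0    0    0
  e   0    1    1    1    1    1    1
  d   0    1    1    1    1    2    2
  d   0    1    1    1    1    2    3
  d   0    1    1    1    1    2    3
LCS length = dp[5][6] = 3

3


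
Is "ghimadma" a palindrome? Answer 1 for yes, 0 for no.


Input: ghimadma
Reversed: amdamihg
  Compare pos 0 ('g') with pos 7 ('a'): MISMATCH
  Compare pos 1 ('h') with pos 6 ('m'): MISMATCH
  Compare pos 2 ('i') with pos 5 ('d'): MISMATCH
  Compare pos 3 ('m') with pos 4 ('a'): MISMATCH
Result: not a palindrome

0


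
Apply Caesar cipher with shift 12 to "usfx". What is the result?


Caesar cipher: shift "usfx" by 12
  'u' (pos 20) + 12 = pos 6 = 'g'
  's' (pos 18) + 12 = pos 4 = 'e'
  'f' (pos 5) + 12 = pos 17 = 'r'
  'x' (pos 23) + 12 = pos 9 = 'j'
Result: gerj

gerj


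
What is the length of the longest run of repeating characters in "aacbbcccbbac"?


Input: "aacbbcccbbac"
Scanning for longest run:
  Position 1 ('a'): continues run of 'a', length=2
  Position 2 ('c'): new char, reset run to 1
  Position 3 ('b'): new char, reset run to 1
  Position 4 ('b'): continues run of 'b', length=2
  Position 5 ('c'): new char, reset run to 1
  Position 6 ('c'): continues run of 'c', length=2
  Position 7 ('c'): continues run of 'c', length=3
  Position 8 ('b'): new char, reset run to 1
  Position 9 ('b'): continues run of 'b', length=2
  Position 10 ('a'): new char, reset run to 1
  Position 11 ('c'): new char, reset run to 1
Longest run: 'c' with length 3

3


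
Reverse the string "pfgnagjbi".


Input: pfgnagjbi
Reading characters right to left:
  Position 8: 'i'
  Position 7: 'b'
  Position 6: 'j'
  Position 5: 'g'
  Position 4: 'a'
  Position 3: 'n'
  Position 2: 'g'
  Position 1: 'f'
  Position 0: 'p'
Reversed: ibjgangfp

ibjgangfp


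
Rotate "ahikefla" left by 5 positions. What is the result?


Input: "ahikefla", rotate left by 5
First 5 characters: "ahike"
Remaining characters: "fla"
Concatenate remaining + first: "fla" + "ahike" = "flaahike"

flaahike


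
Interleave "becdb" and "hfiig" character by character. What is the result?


Interleaving "becdb" and "hfiig":
  Position 0: 'b' from first, 'h' from second => "bh"
  Position 1: 'e' from first, 'f' from second => "ef"
  Position 2: 'c' from first, 'i' from second => "ci"
  Position 3: 'd' from first, 'i' from second => "di"
  Position 4: 'b' from first, 'g' from second => "bg"
Result: bhefcidibg

bhefcidibg


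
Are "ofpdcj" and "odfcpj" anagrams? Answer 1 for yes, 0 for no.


Strings: "ofpdcj", "odfcpj"
Sorted first:  cdfjop
Sorted second: cdfjop
Sorted forms match => anagrams

1


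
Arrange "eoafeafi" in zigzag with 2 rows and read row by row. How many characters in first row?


Zigzag "eoafeafi" into 2 rows:
Placing characters:
  'e' => row 0
  'o' => row 1
  'a' => row 0
  'f' => row 1
  'e' => row 0
  'a' => row 1
  'f' => row 0
  'i' => row 1
Rows:
  Row 0: "eaef"
  Row 1: "ofai"
First row length: 4

4


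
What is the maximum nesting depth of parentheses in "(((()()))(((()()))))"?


Input: "(((()()))(((()()))))"
Tracking depth:
  Position 0 '(': depth becomes 1
  Position 1 '(': depth becomes 2
  Position 2 '(': depth becomes 3
  Position 3 '(': depth becomes 4
  Position 4 ')': depth becomes 3
  Position 5 '(': depth becomes 4
  Position 6 ')': depth becomes 3
  Position 7 ')': depth becomes 2
  Position 8 ')': depth becomes 1
  Position 9 '(': depth becomes 2
  Position 10 '(': depth becomes 3
  Position 11 '(': depth becomes 4
  Position 12 '(': depth becomes 5
  Position 13 ')': depth becomes 4
  Position 14 '(': depth becomes 5
  Position 15 ')': depth becomes 4
  Position 16 ')': depth becomes 3
  Position 17 ')': depth becomes 2
  Position 18 ')': depth becomes 1
  Position 19 ')': depth becomes 0
Maximum depth reached: 5

5


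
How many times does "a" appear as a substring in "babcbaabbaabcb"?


Searching for "a" in "babcbaabbaabcb"
Scanning each position:
  Position 0: "b" => no
  Position 1: "a" => MATCH
  Position 2: "b" => no
  Position 3: "c" => no
  Position 4: "b" => no
  Position 5: "a" => MATCH
  Position 6: "a" => MATCH
  Position 7: "b" => no
  Position 8: "b" => no
  Position 9: "a" => MATCH
  Position 10: "a" => MATCH
  Position 11: "b" => no
  Position 12: "c" => no
  Position 13: "b" => no
Total occurrences: 5

5


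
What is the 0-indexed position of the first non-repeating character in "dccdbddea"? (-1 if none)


Input: dccdbddea
Character frequencies:
  'a': 1
  'b': 1
  'c': 2
  'd': 4
  'e': 1
Scanning left to right for freq == 1:
  Position 0 ('d'): freq=4, skip
  Position 1 ('c'): freq=2, skip
  Position 2 ('c'): freq=2, skip
  Position 3 ('d'): freq=4, skip
  Position 4 ('b'): unique! => answer = 4

4


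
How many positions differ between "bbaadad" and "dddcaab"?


Comparing "bbaadad" and "dddcaab" position by position:
  Position 0: 'b' vs 'd' => DIFFER
  Position 1: 'b' vs 'd' => DIFFER
  Position 2: 'a' vs 'd' => DIFFER
  Position 3: 'a' vs 'c' => DIFFER
  Position 4: 'd' vs 'a' => DIFFER
  Position 5: 'a' vs 'a' => same
  Position 6: 'd' vs 'b' => DIFFER
Positions that differ: 6

6


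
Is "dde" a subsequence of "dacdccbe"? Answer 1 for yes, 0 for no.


Check if "dde" is a subsequence of "dacdccbe"
Greedy scan:
  Position 0 ('d'): matches sub[0] = 'd'
  Position 1 ('a'): no match needed
  Position 2 ('c'): no match needed
  Position 3 ('d'): matches sub[1] = 'd'
  Position 4 ('c'): no match needed
  Position 5 ('c'): no match needed
  Position 6 ('b'): no match needed
  Position 7 ('e'): matches sub[2] = 'e'
All 3 characters matched => is a subsequence

1


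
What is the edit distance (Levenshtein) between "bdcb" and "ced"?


Computing edit distance: "bdcb" -> "ced"
DP table:
           c    e    d
      0    1    2    3
  b   1    1    2    3
  d   2    2    2    2
  c   3    2    3    3
  b   4    3    3    4
Edit distance = dp[4][3] = 4

4


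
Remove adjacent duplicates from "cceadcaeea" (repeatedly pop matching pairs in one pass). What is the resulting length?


Input: cceadcaeea
Stack-based adjacent duplicate removal:
  Read 'c': push. Stack: c
  Read 'c': matches stack top 'c' => pop. Stack: (empty)
  Read 'e': push. Stack: e
  Read 'a': push. Stack: ea
  Read 'd': push. Stack: ead
  Read 'c': push. Stack: eadc
  Read 'a': push. Stack: eadca
  Read 'e': push. Stack: eadcae
  Read 'e': matches stack top 'e' => pop. Stack: eadca
  Read 'a': matches stack top 'a' => pop. Stack: eadc
Final stack: "eadc" (length 4)

4


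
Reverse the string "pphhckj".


Input: pphhckj
Reading characters right to left:
  Position 6: 'j'
  Position 5: 'k'
  Position 4: 'c'
  Position 3: 'h'
  Position 2: 'h'
  Position 1: 'p'
  Position 0: 'p'
Reversed: jkchhpp

jkchhpp


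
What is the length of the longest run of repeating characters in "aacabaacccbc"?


Input: "aacabaacccbc"
Scanning for longest run:
  Position 1 ('a'): continues run of 'a', length=2
  Position 2 ('c'): new char, reset run to 1
  Position 3 ('a'): new char, reset run to 1
  Position 4 ('b'): new char, reset run to 1
  Position 5 ('a'): new char, reset run to 1
  Position 6 ('a'): continues run of 'a', length=2
  Position 7 ('c'): new char, reset run to 1
  Position 8 ('c'): continues run of 'c', length=2
  Position 9 ('c'): continues run of 'c', length=3
  Position 10 ('b'): new char, reset run to 1
  Position 11 ('c'): new char, reset run to 1
Longest run: 'c' with length 3

3


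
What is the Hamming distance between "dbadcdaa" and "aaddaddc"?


Comparing "dbadcdaa" and "aaddaddc" position by position:
  Position 0: 'd' vs 'a' => differ
  Position 1: 'b' vs 'a' => differ
  Position 2: 'a' vs 'd' => differ
  Position 3: 'd' vs 'd' => same
  Position 4: 'c' vs 'a' => differ
  Position 5: 'd' vs 'd' => same
  Position 6: 'a' vs 'd' => differ
  Position 7: 'a' vs 'c' => differ
Total differences (Hamming distance): 6

6


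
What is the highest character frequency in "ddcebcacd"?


Input: ddcebcacd
Character counts:
  'a': 1
  'b': 1
  'c': 3
  'd': 3
  'e': 1
Maximum frequency: 3

3


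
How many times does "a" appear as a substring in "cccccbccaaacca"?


Searching for "a" in "cccccbccaaacca"
Scanning each position:
  Position 0: "c" => no
  Position 1: "c" => no
  Position 2: "c" => no
  Position 3: "c" => no
  Position 4: "c" => no
  Position 5: "b" => no
  Position 6: "c" => no
  Position 7: "c" => no
  Position 8: "a" => MATCH
  Position 9: "a" => MATCH
  Position 10: "a" => MATCH
  Position 11: "c" => no
  Position 12: "c" => no
  Position 13: "a" => MATCH
Total occurrences: 4

4


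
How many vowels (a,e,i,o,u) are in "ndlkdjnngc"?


Input: ndlkdjnngc
Checking each character:
  'n' at position 0: consonant
  'd' at position 1: consonant
  'l' at position 2: consonant
  'k' at position 3: consonant
  'd' at position 4: consonant
  'j' at position 5: consonant
  'n' at position 6: consonant
  'n' at position 7: consonant
  'g' at position 8: consonant
  'c' at position 9: consonant
Total vowels: 0

0


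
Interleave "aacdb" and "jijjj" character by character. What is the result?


Interleaving "aacdb" and "jijjj":
  Position 0: 'a' from first, 'j' from second => "aj"
  Position 1: 'a' from first, 'i' from second => "ai"
  Position 2: 'c' from first, 'j' from second => "cj"
  Position 3: 'd' from first, 'j' from second => "dj"
  Position 4: 'b' from first, 'j' from second => "bj"
Result: ajaicjdjbj

ajaicjdjbj


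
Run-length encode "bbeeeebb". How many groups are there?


Input: bbeeeebb
Scanning for consecutive runs:
  Group 1: 'b' x 2 (positions 0-1)
  Group 2: 'e' x 4 (positions 2-5)
  Group 3: 'b' x 2 (positions 6-7)
Total groups: 3

3


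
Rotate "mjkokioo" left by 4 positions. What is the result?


Input: "mjkokioo", rotate left by 4
First 4 characters: "mjko"
Remaining characters: "kioo"
Concatenate remaining + first: "kioo" + "mjko" = "kioomjko"

kioomjko


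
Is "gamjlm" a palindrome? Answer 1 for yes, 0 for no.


Input: gamjlm
Reversed: mljmag
  Compare pos 0 ('g') with pos 5 ('m'): MISMATCH
  Compare pos 1 ('a') with pos 4 ('l'): MISMATCH
  Compare pos 2 ('m') with pos 3 ('j'): MISMATCH
Result: not a palindrome

0


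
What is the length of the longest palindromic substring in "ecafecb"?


Input: "ecafecb"
Checking substrings for palindromes:
  No multi-char palindromic substrings found
Longest palindromic substring: "e" with length 1

1


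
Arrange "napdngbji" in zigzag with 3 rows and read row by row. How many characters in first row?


Zigzag "napdngbji" into 3 rows:
Placing characters:
  'n' => row 0
  'a' => row 1
  'p' => row 2
  'd' => row 1
  'n' => row 0
  'g' => row 1
  'b' => row 2
  'j' => row 1
  'i' => row 0
Rows:
  Row 0: "nni"
  Row 1: "adgj"
  Row 2: "pb"
First row length: 3

3


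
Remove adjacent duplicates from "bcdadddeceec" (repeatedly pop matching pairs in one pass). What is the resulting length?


Input: bcdadddeceec
Stack-based adjacent duplicate removal:
  Read 'b': push. Stack: b
  Read 'c': push. Stack: bc
  Read 'd': push. Stack: bcd
  Read 'a': push. Stack: bcda
  Read 'd': push. Stack: bcdad
  Read 'd': matches stack top 'd' => pop. Stack: bcda
  Read 'd': push. Stack: bcdad
  Read 'e': push. Stack: bcdade
  Read 'c': push. Stack: bcdadec
  Read 'e': push. Stack: bcdadece
  Read 'e': matches stack top 'e' => pop. Stack: bcdadec
  Read 'c': matches stack top 'c' => pop. Stack: bcdade
Final stack: "bcdade" (length 6)

6


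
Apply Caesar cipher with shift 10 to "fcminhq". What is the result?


Caesar cipher: shift "fcminhq" by 10
  'f' (pos 5) + 10 = pos 15 = 'p'
  'c' (pos 2) + 10 = pos 12 = 'm'
  'm' (pos 12) + 10 = pos 22 = 'w'
  'i' (pos 8) + 10 = pos 18 = 's'
  'n' (pos 13) + 10 = pos 23 = 'x'
  'h' (pos 7) + 10 = pos 17 = 'r'
  'q' (pos 16) + 10 = pos 0 = 'a'
Result: pmwsxra

pmwsxra


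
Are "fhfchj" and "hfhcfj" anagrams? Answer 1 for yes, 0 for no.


Strings: "fhfchj", "hfhcfj"
Sorted first:  cffhhj
Sorted second: cffhhj
Sorted forms match => anagrams

1


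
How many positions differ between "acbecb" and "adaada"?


Comparing "acbecb" and "adaada" position by position:
  Position 0: 'a' vs 'a' => same
  Position 1: 'c' vs 'd' => DIFFER
  Position 2: 'b' vs 'a' => DIFFER
  Position 3: 'e' vs 'a' => DIFFER
  Position 4: 'c' vs 'd' => DIFFER
  Position 5: 'b' vs 'a' => DIFFER
Positions that differ: 5

5


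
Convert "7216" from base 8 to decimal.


Input: "7216" in base 8
Positional expansion:
  Digit '7' (value 7) x 8^3 = 3584
  Digit '2' (value 2) x 8^2 = 128
  Digit '1' (value 1) x 8^1 = 8
  Digit '6' (value 6) x 8^0 = 6
Sum = 3726

3726


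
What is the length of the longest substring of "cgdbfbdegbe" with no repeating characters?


Input: "cgdbfbdegbe"
Sliding window (track last position of each char):
  Position 0 ('c'): window [0,0] length 1 -- new best
  Position 1 ('g'): window [0,1] length 2 -- new best
  Position 2 ('d'): window [0,2] length 3 -- new best
  Position 3 ('b'): window [0,3] length 4 -- new best
  Position 4 ('f'): window [0,4] length 5 -- new best
  Position 5 ('b'): repeat (last at 3), move window start to 4
  Position 5 ('b'): window [4,5] length 2
  Position 6 ('d'): window [4,6] length 3
  Position 7 ('e'): window [4,7] length 4
  Position 8 ('g'): window [4,8] length 5
  Position 9 ('b'): repeat (last at 5), move window start to 6
  Position 9 ('b'): window [6,9] length 4
  Position 10 ('e'): repeat (last at 7), move window start to 8
  Position 10 ('e'): window [8,10] length 3
Longest substring with no repeats: "cgdbf" with length 5

5


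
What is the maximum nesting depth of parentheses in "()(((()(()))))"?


Input: "()(((()(()))))"
Tracking depth:
  Position 0 '(': depth becomes 1
  Position 1 ')': depth becomes 0
  Position 2 '(': depth becomes 1
  Position 3 '(': depth becomes 2
  Position 4 '(': depth becomes 3
  Position 5 '(': depth becomes 4
  Position 6 ')': depth becomes 3
  Position 7 '(': depth becomes 4
  Position 8 '(': depth becomes 5
  Position 9 ')': depth becomes 4
  Position 10 ')': depth becomes 3
  Position 11 ')': depth becomes 2
  Position 12 ')': depth becomes 1
  Position 13 ')': depth becomes 0
Maximum depth reached: 5

5


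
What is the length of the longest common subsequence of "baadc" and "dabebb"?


LCS of "baadc" and "dabebb"
DP table:
           d    a    b    e    b    b
      0    0    0    0    0    0    0
  b   0    0    0    1    1    1    1
  a   0    0    1    1    1    1    1
  a   0    0    1    1    1    1    1
  d   0    1    1    1    1    1    1
  c   0    1    1    1    1    1    1
LCS length = dp[5][6] = 1

1


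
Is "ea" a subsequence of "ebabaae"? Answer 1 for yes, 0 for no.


Check if "ea" is a subsequence of "ebabaae"
Greedy scan:
  Position 0 ('e'): matches sub[0] = 'e'
  Position 1 ('b'): no match needed
  Position 2 ('a'): matches sub[1] = 'a'
  Position 3 ('b'): no match needed
  Position 4 ('a'): no match needed
  Position 5 ('a'): no match needed
  Position 6 ('e'): no match needed
All 2 characters matched => is a subsequence

1


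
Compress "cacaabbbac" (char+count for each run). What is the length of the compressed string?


Input: cacaabbbac
Runs:
  'c' x 1 => "c1"
  'a' x 1 => "a1"
  'c' x 1 => "c1"
  'a' x 2 => "a2"
  'b' x 3 => "b3"
  'a' x 1 => "a1"
  'c' x 1 => "c1"
Compressed: "c1a1c1a2b3a1c1"
Compressed length: 14

14


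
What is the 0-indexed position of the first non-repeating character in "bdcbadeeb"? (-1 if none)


Input: bdcbadeeb
Character frequencies:
  'a': 1
  'b': 3
  'c': 1
  'd': 2
  'e': 2
Scanning left to right for freq == 1:
  Position 0 ('b'): freq=3, skip
  Position 1 ('d'): freq=2, skip
  Position 2 ('c'): unique! => answer = 2

2


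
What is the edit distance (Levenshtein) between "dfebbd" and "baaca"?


Computing edit distance: "dfebbd" -> "baaca"
DP table:
           b    a    a    c    a
      0    1    2    3    4    5
  d   1    1    2    3    4    5
  f   2    2    2    3    4    5
  e   3    3    3    3    4    5
  b   4    3    4    4    4    5
  b   5    4    4    5    5    5
  d   6    5    5    5    6    6
Edit distance = dp[6][5] = 6

6


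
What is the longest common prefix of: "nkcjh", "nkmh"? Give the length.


Words: nkcjh, nkmh
  Position 0: all 'n' => match
  Position 1: all 'k' => match
  Position 2: ('c', 'm') => mismatch, stop
LCP = "nk" (length 2)

2


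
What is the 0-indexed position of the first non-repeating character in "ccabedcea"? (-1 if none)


Input: ccabedcea
Character frequencies:
  'a': 2
  'b': 1
  'c': 3
  'd': 1
  'e': 2
Scanning left to right for freq == 1:
  Position 0 ('c'): freq=3, skip
  Position 1 ('c'): freq=3, skip
  Position 2 ('a'): freq=2, skip
  Position 3 ('b'): unique! => answer = 3

3


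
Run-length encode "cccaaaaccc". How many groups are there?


Input: cccaaaaccc
Scanning for consecutive runs:
  Group 1: 'c' x 3 (positions 0-2)
  Group 2: 'a' x 4 (positions 3-6)
  Group 3: 'c' x 3 (positions 7-9)
Total groups: 3

3


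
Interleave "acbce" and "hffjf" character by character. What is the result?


Interleaving "acbce" and "hffjf":
  Position 0: 'a' from first, 'h' from second => "ah"
  Position 1: 'c' from first, 'f' from second => "cf"
  Position 2: 'b' from first, 'f' from second => "bf"
  Position 3: 'c' from first, 'j' from second => "cj"
  Position 4: 'e' from first, 'f' from second => "ef"
Result: ahcfbfcjef

ahcfbfcjef


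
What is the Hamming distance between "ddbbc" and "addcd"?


Comparing "ddbbc" and "addcd" position by position:
  Position 0: 'd' vs 'a' => differ
  Position 1: 'd' vs 'd' => same
  Position 2: 'b' vs 'd' => differ
  Position 3: 'b' vs 'c' => differ
  Position 4: 'c' vs 'd' => differ
Total differences (Hamming distance): 4

4


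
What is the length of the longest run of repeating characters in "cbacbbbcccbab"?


Input: "cbacbbbcccbab"
Scanning for longest run:
  Position 1 ('b'): new char, reset run to 1
  Position 2 ('a'): new char, reset run to 1
  Position 3 ('c'): new char, reset run to 1
  Position 4 ('b'): new char, reset run to 1
  Position 5 ('b'): continues run of 'b', length=2
  Position 6 ('b'): continues run of 'b', length=3
  Position 7 ('c'): new char, reset run to 1
  Position 8 ('c'): continues run of 'c', length=2
  Position 9 ('c'): continues run of 'c', length=3
  Position 10 ('b'): new char, reset run to 1
  Position 11 ('a'): new char, reset run to 1
  Position 12 ('b'): new char, reset run to 1
Longest run: 'b' with length 3

3


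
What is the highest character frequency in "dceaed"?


Input: dceaed
Character counts:
  'a': 1
  'c': 1
  'd': 2
  'e': 2
Maximum frequency: 2

2


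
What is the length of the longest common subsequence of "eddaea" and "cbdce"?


LCS of "eddaea" and "cbdce"
DP table:
           c    b    d    c    e
      0    0    0    0    0    0
  e   0    0    0    0    0    1
  d   0    0    0    1    1    1
  d   0    0    0    1    1    1
  a   0    0    0    1    1    1
  e   0    0    0    1    1    2
  a   0    0    0    1    1    2
LCS length = dp[6][5] = 2

2


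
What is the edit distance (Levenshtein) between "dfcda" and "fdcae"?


Computing edit distance: "dfcda" -> "fdcae"
DP table:
           f    d    c    a    e
      0    1    2    3    4    5
  d   1    1    1    2    3    4
  f   2    1    2    2    3    4
  c   3    2    2    2    3    4
  d   4    3    2    3    3    4
  a   5    4    3    3    3    4
Edit distance = dp[5][5] = 4

4


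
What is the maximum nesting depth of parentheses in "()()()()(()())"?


Input: "()()()()(()())"
Tracking depth:
  Position 0 '(': depth becomes 1
  Position 1 ')': depth becomes 0
  Position 2 '(': depth becomes 1
  Position 3 ')': depth becomes 0
  Position 4 '(': depth becomes 1
  Position 5 ')': depth becomes 0
  Position 6 '(': depth becomes 1
  Position 7 ')': depth becomes 0
  Position 8 '(': depth becomes 1
  Position 9 '(': depth becomes 2
  Position 10 ')': depth becomes 1
  Position 11 '(': depth becomes 2
  Position 12 ')': depth becomes 1
  Position 13 ')': depth becomes 0
Maximum depth reached: 2

2


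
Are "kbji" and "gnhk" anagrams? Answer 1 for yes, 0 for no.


Strings: "kbji", "gnhk"
Sorted first:  bijk
Sorted second: ghkn
Differ at position 0: 'b' vs 'g' => not anagrams

0


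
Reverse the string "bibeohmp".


Input: bibeohmp
Reading characters right to left:
  Position 7: 'p'
  Position 6: 'm'
  Position 5: 'h'
  Position 4: 'o'
  Position 3: 'e'
  Position 2: 'b'
  Position 1: 'i'
  Position 0: 'b'
Reversed: pmhoebib

pmhoebib


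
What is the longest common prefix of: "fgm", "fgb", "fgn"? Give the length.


Words: fgm, fgb, fgn
  Position 0: all 'f' => match
  Position 1: all 'g' => match
  Position 2: ('m', 'b', 'n') => mismatch, stop
LCP = "fg" (length 2)

2


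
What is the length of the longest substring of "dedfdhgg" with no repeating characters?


Input: "dedfdhgg"
Sliding window (track last position of each char):
  Position 0 ('d'): window [0,0] length 1 -- new best
  Position 1 ('e'): window [0,1] length 2 -- new best
  Position 2 ('d'): repeat (last at 0), move window start to 1
  Position 2 ('d'): window [1,2] length 2
  Position 3 ('f'): window [1,3] length 3 -- new best
  Position 4 ('d'): repeat (last at 2), move window start to 3
  Position 4 ('d'): window [3,4] length 2
  Position 5 ('h'): window [3,5] length 3
  Position 6 ('g'): window [3,6] length 4 -- new best
  Position 7 ('g'): repeat (last at 6), move window start to 7
  Position 7 ('g'): window [7,7] length 1
Longest substring with no repeats: "fdhg" with length 4

4


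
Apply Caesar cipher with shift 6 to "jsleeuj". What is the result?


Caesar cipher: shift "jsleeuj" by 6
  'j' (pos 9) + 6 = pos 15 = 'p'
  's' (pos 18) + 6 = pos 24 = 'y'
  'l' (pos 11) + 6 = pos 17 = 'r'
  'e' (pos 4) + 6 = pos 10 = 'k'
  'e' (pos 4) + 6 = pos 10 = 'k'
  'u' (pos 20) + 6 = pos 0 = 'a'
  'j' (pos 9) + 6 = pos 15 = 'p'
Result: pyrkkap

pyrkkap


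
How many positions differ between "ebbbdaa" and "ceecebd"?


Comparing "ebbbdaa" and "ceecebd" position by position:
  Position 0: 'e' vs 'c' => DIFFER
  Position 1: 'b' vs 'e' => DIFFER
  Position 2: 'b' vs 'e' => DIFFER
  Position 3: 'b' vs 'c' => DIFFER
  Position 4: 'd' vs 'e' => DIFFER
  Position 5: 'a' vs 'b' => DIFFER
  Position 6: 'a' vs 'd' => DIFFER
Positions that differ: 7

7


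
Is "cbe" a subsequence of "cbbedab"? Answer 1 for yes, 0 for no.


Check if "cbe" is a subsequence of "cbbedab"
Greedy scan:
  Position 0 ('c'): matches sub[0] = 'c'
  Position 1 ('b'): matches sub[1] = 'b'
  Position 2 ('b'): no match needed
  Position 3 ('e'): matches sub[2] = 'e'
  Position 4 ('d'): no match needed
  Position 5 ('a'): no match needed
  Position 6 ('b'): no match needed
All 3 characters matched => is a subsequence

1


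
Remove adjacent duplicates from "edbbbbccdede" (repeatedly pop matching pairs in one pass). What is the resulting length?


Input: edbbbbccdede
Stack-based adjacent duplicate removal:
  Read 'e': push. Stack: e
  Read 'd': push. Stack: ed
  Read 'b': push. Stack: edb
  Read 'b': matches stack top 'b' => pop. Stack: ed
  Read 'b': push. Stack: edb
  Read 'b': matches stack top 'b' => pop. Stack: ed
  Read 'c': push. Stack: edc
  Read 'c': matches stack top 'c' => pop. Stack: ed
  Read 'd': matches stack top 'd' => pop. Stack: e
  Read 'e': matches stack top 'e' => pop. Stack: (empty)
  Read 'd': push. Stack: d
  Read 'e': push. Stack: de
Final stack: "de" (length 2)

2


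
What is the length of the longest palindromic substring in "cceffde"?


Input: "cceffde"
Checking substrings for palindromes:
  [0:2] "cc" (len 2) => palindrome
  [3:5] "ff" (len 2) => palindrome
Longest palindromic substring: "cc" with length 2

2


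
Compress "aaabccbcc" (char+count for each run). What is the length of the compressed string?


Input: aaabccbcc
Runs:
  'a' x 3 => "a3"
  'b' x 1 => "b1"
  'c' x 2 => "c2"
  'b' x 1 => "b1"
  'c' x 2 => "c2"
Compressed: "a3b1c2b1c2"
Compressed length: 10

10


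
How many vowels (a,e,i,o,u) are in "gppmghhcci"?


Input: gppmghhcci
Checking each character:
  'g' at position 0: consonant
  'p' at position 1: consonant
  'p' at position 2: consonant
  'm' at position 3: consonant
  'g' at position 4: consonant
  'h' at position 5: consonant
  'h' at position 6: consonant
  'c' at position 7: consonant
  'c' at position 8: consonant
  'i' at position 9: vowel (running total: 1)
Total vowels: 1

1


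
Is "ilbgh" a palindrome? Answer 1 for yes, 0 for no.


Input: ilbgh
Reversed: hgbli
  Compare pos 0 ('i') with pos 4 ('h'): MISMATCH
  Compare pos 1 ('l') with pos 3 ('g'): MISMATCH
Result: not a palindrome

0


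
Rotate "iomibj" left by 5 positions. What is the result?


Input: "iomibj", rotate left by 5
First 5 characters: "iomib"
Remaining characters: "j"
Concatenate remaining + first: "j" + "iomib" = "jiomib"

jiomib


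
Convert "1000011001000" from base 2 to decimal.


Input: "1000011001000" in base 2
Positional expansion:
  Digit '1' (value 1) x 2^12 = 4096
  Digit '0' (value 0) x 2^11 = 0
  Digit '0' (value 0) x 2^10 = 0
  Digit '0' (value 0) x 2^9 = 0
  Digit '0' (value 0) x 2^8 = 0
  Digit '1' (value 1) x 2^7 = 128
  Digit '1' (value 1) x 2^6 = 64
  Digit '0' (value 0) x 2^5 = 0
  Digit '0' (value 0) x 2^4 = 0
  Digit '1' (value 1) x 2^3 = 8
  Digit '0' (value 0) x 2^2 = 0
  Digit '0' (value 0) x 2^1 = 0
  Digit '0' (value 0) x 2^0 = 0
Sum = 4296

4296


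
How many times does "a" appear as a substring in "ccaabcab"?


Searching for "a" in "ccaabcab"
Scanning each position:
  Position 0: "c" => no
  Position 1: "c" => no
  Position 2: "a" => MATCH
  Position 3: "a" => MATCH
  Position 4: "b" => no
  Position 5: "c" => no
  Position 6: "a" => MATCH
  Position 7: "b" => no
Total occurrences: 3

3


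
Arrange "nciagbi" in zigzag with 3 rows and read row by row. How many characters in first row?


Zigzag "nciagbi" into 3 rows:
Placing characters:
  'n' => row 0
  'c' => row 1
  'i' => row 2
  'a' => row 1
  'g' => row 0
  'b' => row 1
  'i' => row 2
Rows:
  Row 0: "ng"
  Row 1: "cab"
  Row 2: "ii"
First row length: 2

2


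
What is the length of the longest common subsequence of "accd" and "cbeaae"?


LCS of "accd" and "cbeaae"
DP table:
           c    b    e    a    a    e
      0    0    0    0    0    0    0
  a   0    0    0    0    1    1    1
  c   0    1    1    1    1    1    1
  c   0    1    1    1    1    1    1
  d   0    1    1    1    1    1    1
LCS length = dp[4][6] = 1

1


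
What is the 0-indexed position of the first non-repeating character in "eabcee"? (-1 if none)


Input: eabcee
Character frequencies:
  'a': 1
  'b': 1
  'c': 1
  'e': 3
Scanning left to right for freq == 1:
  Position 0 ('e'): freq=3, skip
  Position 1 ('a'): unique! => answer = 1

1


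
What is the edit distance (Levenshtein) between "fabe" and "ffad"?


Computing edit distance: "fabe" -> "ffad"
DP table:
           f    f    a    d
      0    1    2    3    4
  f   1    0    1    2    3
  a   2    1    1    1    2
  b   3    2    2    2    2
  e   4    3    3    3    3
Edit distance = dp[4][4] = 3

3


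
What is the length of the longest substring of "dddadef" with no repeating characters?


Input: "dddadef"
Sliding window (track last position of each char):
  Position 0 ('d'): window [0,0] length 1 -- new best
  Position 1 ('d'): repeat (last at 0), move window start to 1
  Position 1 ('d'): window [1,1] length 1
  Position 2 ('d'): repeat (last at 1), move window start to 2
  Position 2 ('d'): window [2,2] length 1
  Position 3 ('a'): window [2,3] length 2 -- new best
  Position 4 ('d'): repeat (last at 2), move window start to 3
  Position 4 ('d'): window [3,4] length 2
  Position 5 ('e'): window [3,5] length 3 -- new best
  Position 6 ('f'): window [3,6] length 4 -- new best
Longest substring with no repeats: "adef" with length 4

4


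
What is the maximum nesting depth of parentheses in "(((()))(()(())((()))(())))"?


Input: "(((()))(()(())((()))(())))"
Tracking depth:
  Position 0 '(': depth becomes 1
  Position 1 '(': depth becomes 2
  Position 2 '(': depth becomes 3
  Position 3 '(': depth becomes 4
  Position 4 ')': depth becomes 3
  Position 5 ')': depth becomes 2
  Position 6 ')': depth becomes 1
  Position 7 '(': depth becomes 2
  Position 8 '(': depth becomes 3
  Position 9 ')': depth becomes 2
  Position 10 '(': depth becomes 3
  Position 11 '(': depth becomes 4
  Position 12 ')': depth becomes 3
  Position 13 ')': depth becomes 2
  Position 14 '(': depth becomes 3
  Position 15 '(': depth becomes 4
  Position 16 '(': depth becomes 5
  Position 17 ')': depth becomes 4
  Position 18 ')': depth becomes 3
  Position 19 ')': depth becomes 2
  Position 20 '(': depth becomes 3
  Position 21 '(': depth becomes 4
  Position 22 ')': depth becomes 3
  Position 23 ')': depth becomes 2
  Position 24 ')': depth becomes 1
  Position 25 ')': depth becomes 0
Maximum depth reached: 5

5


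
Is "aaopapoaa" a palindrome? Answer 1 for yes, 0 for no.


Input: aaopapoaa
Reversed: aaopapoaa
  Compare pos 0 ('a') with pos 8 ('a'): match
  Compare pos 1 ('a') with pos 7 ('a'): match
  Compare pos 2 ('o') with pos 6 ('o'): match
  Compare pos 3 ('p') with pos 5 ('p'): match
Result: palindrome

1


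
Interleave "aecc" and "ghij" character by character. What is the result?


Interleaving "aecc" and "ghij":
  Position 0: 'a' from first, 'g' from second => "ag"
  Position 1: 'e' from first, 'h' from second => "eh"
  Position 2: 'c' from first, 'i' from second => "ci"
  Position 3: 'c' from first, 'j' from second => "cj"
Result: agehcicj

agehcicj


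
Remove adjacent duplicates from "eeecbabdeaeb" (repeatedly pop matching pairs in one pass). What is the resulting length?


Input: eeecbabdeaeb
Stack-based adjacent duplicate removal:
  Read 'e': push. Stack: e
  Read 'e': matches stack top 'e' => pop. Stack: (empty)
  Read 'e': push. Stack: e
  Read 'c': push. Stack: ec
  Read 'b': push. Stack: ecb
  Read 'a': push. Stack: ecba
  Read 'b': push. Stack: ecbab
  Read 'd': push. Stack: ecbabd
  Read 'e': push. Stack: ecbabde
  Read 'a': push. Stack: ecbabdea
  Read 'e': push. Stack: ecbabdeae
  Read 'b': push. Stack: ecbabdeaeb
Final stack: "ecbabdeaeb" (length 10)

10


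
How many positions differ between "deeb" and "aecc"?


Comparing "deeb" and "aecc" position by position:
  Position 0: 'd' vs 'a' => DIFFER
  Position 1: 'e' vs 'e' => same
  Position 2: 'e' vs 'c' => DIFFER
  Position 3: 'b' vs 'c' => DIFFER
Positions that differ: 3

3


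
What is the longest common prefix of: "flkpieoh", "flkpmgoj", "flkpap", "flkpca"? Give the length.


Words: flkpieoh, flkpmgoj, flkpap, flkpca
  Position 0: all 'f' => match
  Position 1: all 'l' => match
  Position 2: all 'k' => match
  Position 3: all 'p' => match
  Position 4: ('i', 'm', 'a', 'c') => mismatch, stop
LCP = "flkp" (length 4)

4


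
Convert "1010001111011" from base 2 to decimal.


Input: "1010001111011" in base 2
Positional expansion:
  Digit '1' (value 1) x 2^12 = 4096
  Digit '0' (value 0) x 2^11 = 0
  Digit '1' (value 1) x 2^10 = 1024
  Digit '0' (value 0) x 2^9 = 0
  Digit '0' (value 0) x 2^8 = 0
  Digit '0' (value 0) x 2^7 = 0
  Digit '1' (value 1) x 2^6 = 64
  Digit '1' (value 1) x 2^5 = 32
  Digit '1' (value 1) x 2^4 = 16
  Digit '1' (value 1) x 2^3 = 8
  Digit '0' (value 0) x 2^2 = 0
  Digit '1' (value 1) x 2^1 = 2
  Digit '1' (value 1) x 2^0 = 1
Sum = 5243

5243


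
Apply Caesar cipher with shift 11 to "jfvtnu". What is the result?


Caesar cipher: shift "jfvtnu" by 11
  'j' (pos 9) + 11 = pos 20 = 'u'
  'f' (pos 5) + 11 = pos 16 = 'q'
  'v' (pos 21) + 11 = pos 6 = 'g'
  't' (pos 19) + 11 = pos 4 = 'e'
  'n' (pos 13) + 11 = pos 24 = 'y'
  'u' (pos 20) + 11 = pos 5 = 'f'
Result: uqgeyf

uqgeyf


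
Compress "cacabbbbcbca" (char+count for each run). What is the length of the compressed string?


Input: cacabbbbcbca
Runs:
  'c' x 1 => "c1"
  'a' x 1 => "a1"
  'c' x 1 => "c1"
  'a' x 1 => "a1"
  'b' x 4 => "b4"
  'c' x 1 => "c1"
  'b' x 1 => "b1"
  'c' x 1 => "c1"
  'a' x 1 => "a1"
Compressed: "c1a1c1a1b4c1b1c1a1"
Compressed length: 18

18


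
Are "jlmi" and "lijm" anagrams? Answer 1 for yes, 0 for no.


Strings: "jlmi", "lijm"
Sorted first:  ijlm
Sorted second: ijlm
Sorted forms match => anagrams

1


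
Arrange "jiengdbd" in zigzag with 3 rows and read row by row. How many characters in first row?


Zigzag "jiengdbd" into 3 rows:
Placing characters:
  'j' => row 0
  'i' => row 1
  'e' => row 2
  'n' => row 1
  'g' => row 0
  'd' => row 1
  'b' => row 2
  'd' => row 1
Rows:
  Row 0: "jg"
  Row 1: "indd"
  Row 2: "eb"
First row length: 2

2


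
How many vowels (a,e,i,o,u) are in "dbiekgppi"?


Input: dbiekgppi
Checking each character:
  'd' at position 0: consonant
  'b' at position 1: consonant
  'i' at position 2: vowel (running total: 1)
  'e' at position 3: vowel (running total: 2)
  'k' at position 4: consonant
  'g' at position 5: consonant
  'p' at position 6: consonant
  'p' at position 7: consonant
  'i' at position 8: vowel (running total: 3)
Total vowels: 3

3


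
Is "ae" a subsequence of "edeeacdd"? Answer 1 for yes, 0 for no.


Check if "ae" is a subsequence of "edeeacdd"
Greedy scan:
  Position 0 ('e'): no match needed
  Position 1 ('d'): no match needed
  Position 2 ('e'): no match needed
  Position 3 ('e'): no match needed
  Position 4 ('a'): matches sub[0] = 'a'
  Position 5 ('c'): no match needed
  Position 6 ('d'): no match needed
  Position 7 ('d'): no match needed
Only matched 1/2 characters => not a subsequence

0
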